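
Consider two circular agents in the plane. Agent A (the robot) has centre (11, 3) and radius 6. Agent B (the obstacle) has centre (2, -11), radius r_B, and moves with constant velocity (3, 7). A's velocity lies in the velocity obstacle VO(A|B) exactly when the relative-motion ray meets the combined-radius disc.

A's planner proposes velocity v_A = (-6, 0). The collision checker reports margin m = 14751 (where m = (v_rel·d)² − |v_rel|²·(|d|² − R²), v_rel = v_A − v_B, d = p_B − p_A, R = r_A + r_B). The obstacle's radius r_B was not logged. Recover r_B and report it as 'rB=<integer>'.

m = 14751
d = (-9, -14);  v_rel = (-9, -7),  |v_rel|² = 130
v_rel×d = (-9)·(-14) − (-7)·(-9) = 63
since m = R²·130 − 63²:  R² = (3969 + 14751) / 130 = 144
R = √144 = 12  ⇒  r_B = 12 − 6 = 6

rB=6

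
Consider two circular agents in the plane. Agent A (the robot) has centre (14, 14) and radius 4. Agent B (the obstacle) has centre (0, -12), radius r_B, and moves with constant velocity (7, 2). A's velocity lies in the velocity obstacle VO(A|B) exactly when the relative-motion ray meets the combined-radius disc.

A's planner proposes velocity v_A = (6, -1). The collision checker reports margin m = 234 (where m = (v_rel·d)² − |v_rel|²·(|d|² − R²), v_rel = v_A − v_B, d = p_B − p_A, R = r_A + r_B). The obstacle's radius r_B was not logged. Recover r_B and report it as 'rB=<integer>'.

m = 234
d = (-14, -26);  v_rel = (-1, -3),  |v_rel|² = 10
v_rel×d = (-1)·(-26) − (-3)·(-14) = -16
since m = R²·10 − (-16)²:  R² = (256 + 234) / 10 = 49
R = √49 = 7  ⇒  r_B = 7 − 4 = 3

rB=3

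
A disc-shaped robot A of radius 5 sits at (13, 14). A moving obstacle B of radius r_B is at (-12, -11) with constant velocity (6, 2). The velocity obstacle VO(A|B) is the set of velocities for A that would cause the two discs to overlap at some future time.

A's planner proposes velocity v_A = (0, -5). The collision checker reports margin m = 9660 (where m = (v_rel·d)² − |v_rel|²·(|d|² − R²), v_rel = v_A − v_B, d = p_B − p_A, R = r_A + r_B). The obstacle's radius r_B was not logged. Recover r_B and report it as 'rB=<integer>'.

m = 9660
d = (-25, -25);  v_rel = (-6, -7),  |v_rel|² = 85
v_rel×d = (-6)·(-25) − (-7)·(-25) = -25
since m = R²·85 − (-25)²:  R² = (625 + 9660) / 85 = 121
R = √121 = 11  ⇒  r_B = 11 − 5 = 6

rB=6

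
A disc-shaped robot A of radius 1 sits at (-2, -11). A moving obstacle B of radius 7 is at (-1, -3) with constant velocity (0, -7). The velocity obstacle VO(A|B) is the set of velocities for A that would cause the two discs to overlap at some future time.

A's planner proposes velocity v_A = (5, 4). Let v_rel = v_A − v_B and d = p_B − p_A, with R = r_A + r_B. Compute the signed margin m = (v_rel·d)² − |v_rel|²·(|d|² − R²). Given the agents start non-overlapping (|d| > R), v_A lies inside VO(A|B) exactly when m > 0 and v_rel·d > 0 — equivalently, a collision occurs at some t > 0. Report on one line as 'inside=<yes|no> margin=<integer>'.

d = (1, 8),  |d|² = 65;  R = 1+7 = 8,  c = 65−8² = 1
v_rel = (5, 11),  |v_rel|² = 146;  v_rel·d = (5)·(1) + (11)·(8) = 93
146·t² − 186·t + 1 = 0  ⇒  m = 93² − 146·1 = 8503
m = 8503 > 0,  v_rel·d = 93 > 0  ⇒  inside

inside=yes margin=8503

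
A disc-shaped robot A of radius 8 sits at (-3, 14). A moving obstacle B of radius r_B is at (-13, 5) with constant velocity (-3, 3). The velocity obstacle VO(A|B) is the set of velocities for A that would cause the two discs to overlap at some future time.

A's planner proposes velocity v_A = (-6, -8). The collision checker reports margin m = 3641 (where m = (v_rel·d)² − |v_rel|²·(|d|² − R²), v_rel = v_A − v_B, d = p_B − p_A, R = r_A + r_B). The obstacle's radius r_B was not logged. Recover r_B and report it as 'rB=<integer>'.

m = 3641
d = (-10, -9);  v_rel = (-3, -11),  |v_rel|² = 130
v_rel×d = (-3)·(-9) − (-11)·(-10) = -83
since m = R²·130 − (-83)²:  R² = (6889 + 3641) / 130 = 81
R = √81 = 9  ⇒  r_B = 9 − 8 = 1

rB=1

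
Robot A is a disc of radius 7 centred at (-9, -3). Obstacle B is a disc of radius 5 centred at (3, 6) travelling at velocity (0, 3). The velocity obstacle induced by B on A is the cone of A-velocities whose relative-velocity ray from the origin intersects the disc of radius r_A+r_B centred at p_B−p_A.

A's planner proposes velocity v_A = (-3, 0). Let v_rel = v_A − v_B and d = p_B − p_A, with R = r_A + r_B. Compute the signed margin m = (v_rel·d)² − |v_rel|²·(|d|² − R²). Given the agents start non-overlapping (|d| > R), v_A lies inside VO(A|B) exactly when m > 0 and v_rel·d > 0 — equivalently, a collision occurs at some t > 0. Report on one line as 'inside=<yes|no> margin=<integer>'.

d = (12, 9),  |d|² = 225;  R = 7+5 = 12,  c = 225−12² = 81
v_rel = (-3, -3),  |v_rel|² = 18;  v_rel·d = (-3)·(12) + (-3)·(9) = -63
18·t² + 126·t + 81 = 0  ⇒  m = (-63)² − 18·81 = 2511
m = 2511 > 0,  v_rel·d = -63 < 0  ⇒  outside

inside=no margin=2511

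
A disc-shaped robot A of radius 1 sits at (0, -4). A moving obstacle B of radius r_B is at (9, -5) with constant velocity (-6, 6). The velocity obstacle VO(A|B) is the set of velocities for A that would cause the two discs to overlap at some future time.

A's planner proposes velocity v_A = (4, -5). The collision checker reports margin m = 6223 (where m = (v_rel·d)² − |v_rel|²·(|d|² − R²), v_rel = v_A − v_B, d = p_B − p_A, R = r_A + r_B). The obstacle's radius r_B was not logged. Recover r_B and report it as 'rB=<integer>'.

m = 6223
d = (9, -1);  v_rel = (10, -11),  |v_rel|² = 221
v_rel×d = (10)·(-1) − (-11)·(9) = 89
since m = R²·221 − 89²:  R² = (7921 + 6223) / 221 = 64
R = √64 = 8  ⇒  r_B = 8 − 1 = 7

rB=7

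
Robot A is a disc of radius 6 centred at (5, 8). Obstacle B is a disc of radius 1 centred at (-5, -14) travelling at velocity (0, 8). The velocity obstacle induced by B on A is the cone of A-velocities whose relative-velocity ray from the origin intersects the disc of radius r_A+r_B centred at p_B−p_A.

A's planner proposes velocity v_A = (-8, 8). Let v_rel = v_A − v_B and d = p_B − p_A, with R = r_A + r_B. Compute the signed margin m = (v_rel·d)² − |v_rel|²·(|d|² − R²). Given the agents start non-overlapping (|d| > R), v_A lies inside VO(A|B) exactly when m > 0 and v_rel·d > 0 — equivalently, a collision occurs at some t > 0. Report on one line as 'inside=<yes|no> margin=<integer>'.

d = (-10, -22),  |d|² = 584;  R = 6+1 = 7,  c = 584−7² = 535
v_rel = (-8, 0),  |v_rel|² = 64;  v_rel·d = (-8)·(-10) + (0)·(-22) = 80
64·t² − 160·t + 535 = 0  ⇒  m = 80² − 64·535 = -27840
m = -27840 < 0,  v_rel·d = 80 > 0  ⇒  outside

inside=no margin=-27840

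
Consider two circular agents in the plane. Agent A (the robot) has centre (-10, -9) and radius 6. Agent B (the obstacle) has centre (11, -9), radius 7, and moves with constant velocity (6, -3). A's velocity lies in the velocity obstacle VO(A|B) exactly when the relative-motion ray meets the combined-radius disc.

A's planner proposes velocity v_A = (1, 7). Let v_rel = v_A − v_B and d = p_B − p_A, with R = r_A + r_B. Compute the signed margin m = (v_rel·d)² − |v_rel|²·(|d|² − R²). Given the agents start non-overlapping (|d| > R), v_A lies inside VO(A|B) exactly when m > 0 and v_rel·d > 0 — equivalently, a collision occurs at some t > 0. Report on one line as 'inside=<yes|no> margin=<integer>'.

d = (21, 0),  |d|² = 441;  R = 6+7 = 13,  c = 441−13² = 272
v_rel = (-5, 10),  |v_rel|² = 125;  v_rel·d = (-5)·(21) + (10)·(0) = -105
125·t² + 210·t + 272 = 0  ⇒  m = (-105)² − 125·272 = -22975
m = -22975 < 0,  v_rel·d = -105 < 0  ⇒  outside

inside=no margin=-22975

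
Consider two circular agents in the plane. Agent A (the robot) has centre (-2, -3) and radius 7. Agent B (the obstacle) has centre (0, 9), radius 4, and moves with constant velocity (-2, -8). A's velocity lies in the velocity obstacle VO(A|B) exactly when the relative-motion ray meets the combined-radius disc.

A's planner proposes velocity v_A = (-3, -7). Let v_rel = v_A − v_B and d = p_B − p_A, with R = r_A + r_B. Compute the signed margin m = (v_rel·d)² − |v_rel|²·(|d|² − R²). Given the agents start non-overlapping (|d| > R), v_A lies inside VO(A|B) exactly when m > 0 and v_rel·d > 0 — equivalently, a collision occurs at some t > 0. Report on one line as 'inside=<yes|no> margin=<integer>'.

d = (2, 12),  |d|² = 148;  R = 7+4 = 11,  c = 148−11² = 27
v_rel = (-1, 1),  |v_rel|² = 2;  v_rel·d = (-1)·(2) + (1)·(12) = 10
2·t² − 20·t + 27 = 0  ⇒  m = 10² − 2·27 = 46
m = 46 > 0,  v_rel·d = 10 > 0  ⇒  inside

inside=yes margin=46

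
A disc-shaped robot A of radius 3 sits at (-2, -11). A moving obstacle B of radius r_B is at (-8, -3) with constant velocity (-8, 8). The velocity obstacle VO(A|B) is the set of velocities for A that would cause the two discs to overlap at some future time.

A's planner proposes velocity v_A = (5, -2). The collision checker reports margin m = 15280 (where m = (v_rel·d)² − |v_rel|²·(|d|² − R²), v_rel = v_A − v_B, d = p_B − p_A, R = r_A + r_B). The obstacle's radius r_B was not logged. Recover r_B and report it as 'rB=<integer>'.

m = 15280
d = (-6, 8);  v_rel = (13, -10),  |v_rel|² = 269
v_rel×d = (13)·(8) − (-10)·(-6) = 44
since m = R²·269 − 44²:  R² = (1936 + 15280) / 269 = 64
R = √64 = 8  ⇒  r_B = 8 − 3 = 5

rB=5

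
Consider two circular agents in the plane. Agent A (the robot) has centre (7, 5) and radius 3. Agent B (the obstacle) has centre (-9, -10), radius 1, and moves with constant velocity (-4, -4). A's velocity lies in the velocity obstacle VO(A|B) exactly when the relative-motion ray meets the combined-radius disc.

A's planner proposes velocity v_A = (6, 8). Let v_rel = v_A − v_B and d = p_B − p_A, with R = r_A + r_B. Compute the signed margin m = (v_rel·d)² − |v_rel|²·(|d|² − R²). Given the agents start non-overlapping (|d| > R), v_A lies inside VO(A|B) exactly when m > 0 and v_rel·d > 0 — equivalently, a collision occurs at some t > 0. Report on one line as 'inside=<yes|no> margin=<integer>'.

d = (-16, -15),  |d|² = 481;  R = 3+1 = 4,  c = 481−4² = 465
v_rel = (10, 12),  |v_rel|² = 244;  v_rel·d = (10)·(-16) + (12)·(-15) = -340
244·t² + 680·t + 465 = 0  ⇒  m = (-340)² − 244·465 = 2140
m = 2140 > 0,  v_rel·d = -340 < 0  ⇒  outside

inside=no margin=2140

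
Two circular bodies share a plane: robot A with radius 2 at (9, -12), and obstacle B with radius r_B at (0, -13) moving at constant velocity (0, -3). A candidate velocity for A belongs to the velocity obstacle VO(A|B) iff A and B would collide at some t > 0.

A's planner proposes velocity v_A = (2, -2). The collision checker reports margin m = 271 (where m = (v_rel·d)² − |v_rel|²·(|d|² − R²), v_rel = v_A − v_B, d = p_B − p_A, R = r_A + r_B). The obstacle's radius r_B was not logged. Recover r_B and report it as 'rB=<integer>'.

m = 271
d = (-9, -1);  v_rel = (2, 1),  |v_rel|² = 5
v_rel×d = (2)·(-1) − (1)·(-9) = 7
since m = R²·5 − 7²:  R² = (49 + 271) / 5 = 64
R = √64 = 8  ⇒  r_B = 8 − 2 = 6

rB=6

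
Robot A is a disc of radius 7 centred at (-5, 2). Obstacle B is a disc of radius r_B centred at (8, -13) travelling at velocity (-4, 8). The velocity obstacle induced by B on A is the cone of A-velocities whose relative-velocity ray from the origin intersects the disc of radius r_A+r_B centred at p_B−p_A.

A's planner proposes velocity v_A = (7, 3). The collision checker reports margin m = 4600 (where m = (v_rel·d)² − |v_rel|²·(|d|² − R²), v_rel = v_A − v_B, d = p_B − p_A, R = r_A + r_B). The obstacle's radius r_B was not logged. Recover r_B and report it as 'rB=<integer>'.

m = 4600
d = (13, -15);  v_rel = (11, -5),  |v_rel|² = 146
v_rel×d = (11)·(-15) − (-5)·(13) = -100
since m = R²·146 − (-100)²:  R² = (10000 + 4600) / 146 = 100
R = √100 = 10  ⇒  r_B = 10 − 7 = 3

rB=3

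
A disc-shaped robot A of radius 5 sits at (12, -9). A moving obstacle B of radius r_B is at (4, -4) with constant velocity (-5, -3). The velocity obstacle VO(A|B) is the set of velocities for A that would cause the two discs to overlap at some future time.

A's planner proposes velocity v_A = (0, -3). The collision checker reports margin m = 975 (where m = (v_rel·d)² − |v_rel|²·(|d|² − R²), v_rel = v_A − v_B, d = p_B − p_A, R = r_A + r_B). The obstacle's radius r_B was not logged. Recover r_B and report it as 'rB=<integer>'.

m = 975
d = (-8, 5);  v_rel = (5, 0),  |v_rel|² = 25
v_rel×d = (5)·(5) − (0)·(-8) = 25
since m = R²·25 − 25²:  R² = (625 + 975) / 25 = 64
R = √64 = 8  ⇒  r_B = 8 − 5 = 3

rB=3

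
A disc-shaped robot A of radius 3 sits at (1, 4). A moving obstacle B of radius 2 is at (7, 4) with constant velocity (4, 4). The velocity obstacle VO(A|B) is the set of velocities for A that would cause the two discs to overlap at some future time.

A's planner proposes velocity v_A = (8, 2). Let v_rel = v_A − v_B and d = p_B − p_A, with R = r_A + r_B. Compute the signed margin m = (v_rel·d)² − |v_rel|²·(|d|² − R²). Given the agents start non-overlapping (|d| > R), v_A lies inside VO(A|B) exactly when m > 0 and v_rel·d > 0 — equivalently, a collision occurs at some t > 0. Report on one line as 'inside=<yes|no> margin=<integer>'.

d = (6, 0),  |d|² = 36;  R = 3+2 = 5,  c = 36−5² = 11
v_rel = (4, -2),  |v_rel|² = 20;  v_rel·d = (4)·(6) + (-2)·(0) = 24
20·t² − 48·t + 11 = 0  ⇒  m = 24² − 20·11 = 356
m = 356 > 0,  v_rel·d = 24 > 0  ⇒  inside

inside=yes margin=356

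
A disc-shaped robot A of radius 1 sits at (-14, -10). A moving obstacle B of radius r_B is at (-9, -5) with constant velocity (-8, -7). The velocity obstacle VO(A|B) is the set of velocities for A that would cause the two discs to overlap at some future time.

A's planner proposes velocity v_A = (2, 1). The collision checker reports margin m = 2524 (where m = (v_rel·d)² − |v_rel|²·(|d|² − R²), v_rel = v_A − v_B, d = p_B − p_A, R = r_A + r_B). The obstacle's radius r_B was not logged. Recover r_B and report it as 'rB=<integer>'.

m = 2524
d = (5, 5);  v_rel = (10, 8),  |v_rel|² = 164
v_rel×d = (10)·(5) − (8)·(5) = 10
since m = R²·164 − 10²:  R² = (100 + 2524) / 164 = 16
R = √16 = 4  ⇒  r_B = 4 − 1 = 3

rB=3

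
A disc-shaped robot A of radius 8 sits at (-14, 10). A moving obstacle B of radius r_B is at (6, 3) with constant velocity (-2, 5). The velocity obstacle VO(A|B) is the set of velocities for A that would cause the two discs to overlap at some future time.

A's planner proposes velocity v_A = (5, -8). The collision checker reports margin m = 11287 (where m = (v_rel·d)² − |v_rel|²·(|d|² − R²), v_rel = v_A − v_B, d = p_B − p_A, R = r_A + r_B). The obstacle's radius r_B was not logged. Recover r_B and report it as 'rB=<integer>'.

m = 11287
d = (20, -7);  v_rel = (7, -13),  |v_rel|² = 218
v_rel×d = (7)·(-7) − (-13)·(20) = 211
since m = R²·218 − 211²:  R² = (44521 + 11287) / 218 = 256
R = √256 = 16  ⇒  r_B = 16 − 8 = 8

rB=8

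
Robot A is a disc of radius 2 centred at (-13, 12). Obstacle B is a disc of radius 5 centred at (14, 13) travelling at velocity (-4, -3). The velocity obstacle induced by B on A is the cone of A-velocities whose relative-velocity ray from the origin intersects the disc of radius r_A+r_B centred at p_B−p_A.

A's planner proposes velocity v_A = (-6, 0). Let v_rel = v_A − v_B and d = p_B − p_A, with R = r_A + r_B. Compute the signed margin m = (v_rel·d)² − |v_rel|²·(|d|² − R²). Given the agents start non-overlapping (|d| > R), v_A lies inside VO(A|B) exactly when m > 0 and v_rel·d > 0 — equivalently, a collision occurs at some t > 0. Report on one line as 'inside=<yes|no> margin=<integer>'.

d = (27, 1),  |d|² = 730;  R = 2+5 = 7,  c = 730−7² = 681
v_rel = (-2, 3),  |v_rel|² = 13;  v_rel·d = (-2)·(27) + (3)·(1) = -51
13·t² + 102·t + 681 = 0  ⇒  m = (-51)² − 13·681 = -6252
m = -6252 < 0,  v_rel·d = -51 < 0  ⇒  outside

inside=no margin=-6252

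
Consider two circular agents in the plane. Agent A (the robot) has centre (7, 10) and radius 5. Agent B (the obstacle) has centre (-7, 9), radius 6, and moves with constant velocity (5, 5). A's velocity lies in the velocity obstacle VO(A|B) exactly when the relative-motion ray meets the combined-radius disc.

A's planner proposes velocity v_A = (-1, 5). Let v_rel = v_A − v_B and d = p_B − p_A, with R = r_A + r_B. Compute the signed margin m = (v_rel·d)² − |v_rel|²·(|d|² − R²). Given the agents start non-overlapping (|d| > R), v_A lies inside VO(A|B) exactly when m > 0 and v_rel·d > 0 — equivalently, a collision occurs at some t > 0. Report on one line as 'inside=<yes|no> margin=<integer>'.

d = (-14, -1),  |d|² = 197;  R = 5+6 = 11,  c = 197−11² = 76
v_rel = (-6, 0),  |v_rel|² = 36;  v_rel·d = (-6)·(-14) + (0)·(-1) = 84
36·t² − 168·t + 76 = 0  ⇒  m = 84² − 36·76 = 4320
m = 4320 > 0,  v_rel·d = 84 > 0  ⇒  inside

inside=yes margin=4320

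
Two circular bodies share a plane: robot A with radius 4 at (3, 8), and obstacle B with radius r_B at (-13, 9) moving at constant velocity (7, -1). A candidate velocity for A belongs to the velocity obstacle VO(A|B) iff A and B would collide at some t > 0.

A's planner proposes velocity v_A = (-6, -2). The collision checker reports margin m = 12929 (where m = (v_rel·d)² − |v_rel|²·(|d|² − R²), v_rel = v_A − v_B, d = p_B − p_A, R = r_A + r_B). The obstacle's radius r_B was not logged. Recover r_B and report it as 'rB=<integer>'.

m = 12929
d = (-16, 1);  v_rel = (-13, -1),  |v_rel|² = 170
v_rel×d = (-13)·(1) − (-1)·(-16) = -29
since m = R²·170 − (-29)²:  R² = (841 + 12929) / 170 = 81
R = √81 = 9  ⇒  r_B = 9 − 4 = 5

rB=5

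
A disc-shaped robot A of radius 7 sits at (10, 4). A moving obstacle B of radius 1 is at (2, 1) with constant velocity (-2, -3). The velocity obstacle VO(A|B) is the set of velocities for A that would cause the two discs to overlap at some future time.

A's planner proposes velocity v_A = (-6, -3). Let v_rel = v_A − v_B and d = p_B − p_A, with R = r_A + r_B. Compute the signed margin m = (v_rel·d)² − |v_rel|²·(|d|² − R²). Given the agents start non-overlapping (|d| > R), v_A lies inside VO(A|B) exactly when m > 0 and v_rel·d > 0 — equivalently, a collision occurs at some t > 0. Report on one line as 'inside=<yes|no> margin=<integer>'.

d = (-8, -3),  |d|² = 73;  R = 7+1 = 8,  c = 73−8² = 9
v_rel = (-4, 0),  |v_rel|² = 16;  v_rel·d = (-4)·(-8) + (0)·(-3) = 32
16·t² − 64·t + 9 = 0  ⇒  m = 32² − 16·9 = 880
m = 880 > 0,  v_rel·d = 32 > 0  ⇒  inside

inside=yes margin=880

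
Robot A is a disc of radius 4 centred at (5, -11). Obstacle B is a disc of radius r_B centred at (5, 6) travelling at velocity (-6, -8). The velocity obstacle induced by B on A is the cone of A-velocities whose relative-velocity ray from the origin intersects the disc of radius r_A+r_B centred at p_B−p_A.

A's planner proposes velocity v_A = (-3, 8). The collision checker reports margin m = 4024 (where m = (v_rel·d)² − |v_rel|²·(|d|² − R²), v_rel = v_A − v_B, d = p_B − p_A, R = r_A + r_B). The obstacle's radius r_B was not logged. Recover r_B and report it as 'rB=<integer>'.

m = 4024
d = (0, 17);  v_rel = (3, 16),  |v_rel|² = 265
v_rel×d = (3)·(17) − (16)·(0) = 51
since m = R²·265 − 51²:  R² = (2601 + 4024) / 265 = 25
R = √25 = 5  ⇒  r_B = 5 − 4 = 1

rB=1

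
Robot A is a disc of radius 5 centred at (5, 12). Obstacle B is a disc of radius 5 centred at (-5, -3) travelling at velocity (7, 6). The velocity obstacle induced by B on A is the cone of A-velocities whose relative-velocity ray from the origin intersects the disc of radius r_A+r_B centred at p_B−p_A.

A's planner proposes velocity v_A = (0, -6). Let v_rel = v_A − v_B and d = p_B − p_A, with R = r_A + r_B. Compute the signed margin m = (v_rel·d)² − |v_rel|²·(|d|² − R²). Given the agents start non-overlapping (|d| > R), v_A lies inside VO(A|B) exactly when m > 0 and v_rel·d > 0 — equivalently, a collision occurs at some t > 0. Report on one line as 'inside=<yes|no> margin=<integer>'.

d = (-10, -15),  |d|² = 325;  R = 5+5 = 10,  c = 325−10² = 225
v_rel = (-7, -12),  |v_rel|² = 193;  v_rel·d = (-7)·(-10) + (-12)·(-15) = 250
193·t² − 500·t + 225 = 0  ⇒  m = 250² − 193·225 = 19075
m = 19075 > 0,  v_rel·d = 250 > 0  ⇒  inside

inside=yes margin=19075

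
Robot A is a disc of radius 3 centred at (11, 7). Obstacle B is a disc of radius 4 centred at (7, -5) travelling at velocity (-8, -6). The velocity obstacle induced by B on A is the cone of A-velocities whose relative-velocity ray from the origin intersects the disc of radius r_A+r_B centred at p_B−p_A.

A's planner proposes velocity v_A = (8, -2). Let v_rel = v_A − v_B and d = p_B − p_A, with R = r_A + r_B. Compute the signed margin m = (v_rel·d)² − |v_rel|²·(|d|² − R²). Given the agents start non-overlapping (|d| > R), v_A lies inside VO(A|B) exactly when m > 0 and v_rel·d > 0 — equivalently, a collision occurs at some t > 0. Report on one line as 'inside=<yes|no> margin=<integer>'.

d = (-4, -12),  |d|² = 160;  R = 3+4 = 7,  c = 160−7² = 111
v_rel = (16, 4),  |v_rel|² = 272;  v_rel·d = (16)·(-4) + (4)·(-12) = -112
272·t² + 224·t + 111 = 0  ⇒  m = (-112)² − 272·111 = -17648
m = -17648 < 0,  v_rel·d = -112 < 0  ⇒  outside

inside=no margin=-17648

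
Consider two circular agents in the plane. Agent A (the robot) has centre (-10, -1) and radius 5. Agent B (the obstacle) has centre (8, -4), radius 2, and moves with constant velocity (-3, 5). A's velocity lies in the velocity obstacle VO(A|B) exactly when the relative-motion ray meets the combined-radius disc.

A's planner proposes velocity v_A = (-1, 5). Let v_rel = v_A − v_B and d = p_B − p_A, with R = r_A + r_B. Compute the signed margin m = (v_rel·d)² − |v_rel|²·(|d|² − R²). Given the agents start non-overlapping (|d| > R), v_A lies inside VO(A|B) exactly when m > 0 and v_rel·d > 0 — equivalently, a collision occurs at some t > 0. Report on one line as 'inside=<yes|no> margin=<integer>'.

d = (18, -3),  |d|² = 333;  R = 5+2 = 7,  c = 333−7² = 284
v_rel = (2, 0),  |v_rel|² = 4;  v_rel·d = (2)·(18) + (0)·(-3) = 36
4·t² − 72·t + 284 = 0  ⇒  m = 36² − 4·284 = 160
m = 160 > 0,  v_rel·d = 36 > 0  ⇒  inside

inside=yes margin=160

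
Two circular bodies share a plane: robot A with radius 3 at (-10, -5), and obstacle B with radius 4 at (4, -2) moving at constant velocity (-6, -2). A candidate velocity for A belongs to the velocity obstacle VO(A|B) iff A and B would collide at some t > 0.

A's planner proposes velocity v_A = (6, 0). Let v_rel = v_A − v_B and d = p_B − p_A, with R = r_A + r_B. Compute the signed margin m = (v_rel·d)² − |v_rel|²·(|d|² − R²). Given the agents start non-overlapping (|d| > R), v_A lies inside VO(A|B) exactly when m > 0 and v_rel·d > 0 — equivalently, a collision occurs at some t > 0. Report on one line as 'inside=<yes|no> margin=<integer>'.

d = (14, 3),  |d|² = 205;  R = 3+4 = 7,  c = 205−7² = 156
v_rel = (12, 2),  |v_rel|² = 148;  v_rel·d = (12)·(14) + (2)·(3) = 174
148·t² − 348·t + 156 = 0  ⇒  m = 174² − 148·156 = 7188
m = 7188 > 0,  v_rel·d = 174 > 0  ⇒  inside

inside=yes margin=7188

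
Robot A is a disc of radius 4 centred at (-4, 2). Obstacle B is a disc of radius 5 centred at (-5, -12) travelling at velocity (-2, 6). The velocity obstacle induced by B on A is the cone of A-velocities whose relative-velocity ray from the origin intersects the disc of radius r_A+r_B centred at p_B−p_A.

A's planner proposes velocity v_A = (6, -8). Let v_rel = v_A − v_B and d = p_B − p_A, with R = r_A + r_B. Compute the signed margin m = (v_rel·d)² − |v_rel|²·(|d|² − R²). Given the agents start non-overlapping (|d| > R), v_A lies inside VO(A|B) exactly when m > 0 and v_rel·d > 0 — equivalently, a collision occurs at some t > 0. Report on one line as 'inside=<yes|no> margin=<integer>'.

d = (-1, -14),  |d|² = 197;  R = 4+5 = 9,  c = 197−9² = 116
v_rel = (8, -14),  |v_rel|² = 260;  v_rel·d = (8)·(-1) + (-14)·(-14) = 188
260·t² − 376·t + 116 = 0  ⇒  m = 188² − 260·116 = 5184
m = 5184 > 0,  v_rel·d = 188 > 0  ⇒  inside

inside=yes margin=5184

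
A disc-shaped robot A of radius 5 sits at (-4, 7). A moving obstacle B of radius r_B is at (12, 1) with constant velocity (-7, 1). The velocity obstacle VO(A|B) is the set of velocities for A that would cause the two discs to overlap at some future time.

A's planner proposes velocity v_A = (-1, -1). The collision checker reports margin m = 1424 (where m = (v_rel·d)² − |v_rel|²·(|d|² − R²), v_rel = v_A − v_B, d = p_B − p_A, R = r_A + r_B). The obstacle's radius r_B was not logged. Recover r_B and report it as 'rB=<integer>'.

m = 1424
d = (16, -6);  v_rel = (6, -2),  |v_rel|² = 40
v_rel×d = (6)·(-6) − (-2)·(16) = -4
since m = R²·40 − (-4)²:  R² = (16 + 1424) / 40 = 36
R = √36 = 6  ⇒  r_B = 6 − 5 = 1

rB=1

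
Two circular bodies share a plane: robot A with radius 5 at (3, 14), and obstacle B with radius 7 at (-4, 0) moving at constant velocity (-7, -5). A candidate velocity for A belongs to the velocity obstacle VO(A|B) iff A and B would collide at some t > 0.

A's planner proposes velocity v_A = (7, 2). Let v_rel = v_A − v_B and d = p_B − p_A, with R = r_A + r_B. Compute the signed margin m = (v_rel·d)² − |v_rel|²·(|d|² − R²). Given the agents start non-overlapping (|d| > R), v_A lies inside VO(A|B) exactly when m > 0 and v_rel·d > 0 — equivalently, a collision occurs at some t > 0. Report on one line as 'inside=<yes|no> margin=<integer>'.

d = (-7, -14),  |d|² = 245;  R = 5+7 = 12,  c = 245−12² = 101
v_rel = (14, 7),  |v_rel|² = 245;  v_rel·d = (14)·(-7) + (7)·(-14) = -196
245·t² + 392·t + 101 = 0  ⇒  m = (-196)² − 245·101 = 13671
m = 13671 > 0,  v_rel·d = -196 < 0  ⇒  outside

inside=no margin=13671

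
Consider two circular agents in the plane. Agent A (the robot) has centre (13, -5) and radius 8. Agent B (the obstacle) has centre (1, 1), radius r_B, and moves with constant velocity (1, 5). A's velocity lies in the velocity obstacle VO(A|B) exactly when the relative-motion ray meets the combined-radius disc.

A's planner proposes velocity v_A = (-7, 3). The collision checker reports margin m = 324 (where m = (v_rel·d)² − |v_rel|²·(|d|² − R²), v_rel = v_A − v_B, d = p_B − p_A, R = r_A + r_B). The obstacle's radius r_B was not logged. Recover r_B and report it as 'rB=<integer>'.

m = 324
d = (-12, 6);  v_rel = (-8, -2),  |v_rel|² = 68
v_rel×d = (-8)·(6) − (-2)·(-12) = -72
since m = R²·68 − (-72)²:  R² = (5184 + 324) / 68 = 81
R = √81 = 9  ⇒  r_B = 9 − 8 = 1

rB=1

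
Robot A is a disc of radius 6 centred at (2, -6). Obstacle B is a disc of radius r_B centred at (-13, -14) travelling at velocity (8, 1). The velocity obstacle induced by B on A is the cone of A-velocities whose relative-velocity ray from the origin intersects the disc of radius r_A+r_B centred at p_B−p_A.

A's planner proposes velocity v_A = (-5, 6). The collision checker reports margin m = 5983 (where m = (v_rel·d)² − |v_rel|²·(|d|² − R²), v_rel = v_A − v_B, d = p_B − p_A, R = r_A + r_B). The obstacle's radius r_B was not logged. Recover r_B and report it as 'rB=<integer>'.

m = 5983
d = (-15, -8);  v_rel = (-13, 5),  |v_rel|² = 194
v_rel×d = (-13)·(-8) − (5)·(-15) = 179
since m = R²·194 − 179²:  R² = (32041 + 5983) / 194 = 196
R = √196 = 14  ⇒  r_B = 14 − 6 = 8

rB=8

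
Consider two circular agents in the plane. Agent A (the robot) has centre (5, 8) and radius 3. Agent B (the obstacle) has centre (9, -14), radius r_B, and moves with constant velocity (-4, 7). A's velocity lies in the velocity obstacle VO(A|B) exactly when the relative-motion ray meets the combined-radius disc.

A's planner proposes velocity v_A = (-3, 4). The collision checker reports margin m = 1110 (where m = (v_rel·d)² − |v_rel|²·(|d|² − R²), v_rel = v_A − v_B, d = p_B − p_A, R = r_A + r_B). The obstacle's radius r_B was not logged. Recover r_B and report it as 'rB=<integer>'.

m = 1110
d = (4, -22);  v_rel = (1, -3),  |v_rel|² = 10
v_rel×d = (1)·(-22) − (-3)·(4) = -10
since m = R²·10 − (-10)²:  R² = (100 + 1110) / 10 = 121
R = √121 = 11  ⇒  r_B = 11 − 3 = 8

rB=8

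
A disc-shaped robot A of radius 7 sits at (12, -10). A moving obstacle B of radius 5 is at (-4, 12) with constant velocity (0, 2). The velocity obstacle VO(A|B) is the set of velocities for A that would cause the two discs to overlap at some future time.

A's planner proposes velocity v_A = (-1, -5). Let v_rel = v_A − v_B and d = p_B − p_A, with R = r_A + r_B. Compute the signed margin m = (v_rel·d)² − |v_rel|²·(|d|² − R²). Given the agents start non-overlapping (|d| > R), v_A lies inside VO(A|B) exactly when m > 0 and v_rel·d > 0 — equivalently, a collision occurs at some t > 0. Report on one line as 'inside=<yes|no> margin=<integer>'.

d = (-16, 22),  |d|² = 740;  R = 7+5 = 12,  c = 740−12² = 596
v_rel = (-1, -7),  |v_rel|² = 50;  v_rel·d = (-1)·(-16) + (-7)·(22) = -138
50·t² + 276·t + 596 = 0  ⇒  m = (-138)² − 50·596 = -10756
m = -10756 < 0,  v_rel·d = -138 < 0  ⇒  outside

inside=no margin=-10756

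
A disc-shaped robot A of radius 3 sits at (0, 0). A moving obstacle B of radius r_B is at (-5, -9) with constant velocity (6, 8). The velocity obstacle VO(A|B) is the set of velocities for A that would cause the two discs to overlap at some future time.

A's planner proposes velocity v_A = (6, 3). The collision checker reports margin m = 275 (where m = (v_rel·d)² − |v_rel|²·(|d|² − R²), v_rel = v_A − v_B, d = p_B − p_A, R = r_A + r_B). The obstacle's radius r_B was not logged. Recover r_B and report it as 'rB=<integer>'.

m = 275
d = (-5, -9);  v_rel = (0, -5),  |v_rel|² = 25
v_rel×d = (0)·(-9) − (-5)·(-5) = -25
since m = R²·25 − (-25)²:  R² = (625 + 275) / 25 = 36
R = √36 = 6  ⇒  r_B = 6 − 3 = 3

rB=3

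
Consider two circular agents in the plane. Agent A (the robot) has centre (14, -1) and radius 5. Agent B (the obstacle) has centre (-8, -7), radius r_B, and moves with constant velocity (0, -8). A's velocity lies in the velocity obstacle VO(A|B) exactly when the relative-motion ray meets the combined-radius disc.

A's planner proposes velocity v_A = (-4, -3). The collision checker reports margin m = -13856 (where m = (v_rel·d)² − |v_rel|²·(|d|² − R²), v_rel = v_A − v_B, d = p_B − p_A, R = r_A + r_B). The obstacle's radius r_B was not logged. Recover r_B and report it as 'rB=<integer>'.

m = -13856
d = (-22, -6);  v_rel = (-4, 5),  |v_rel|² = 41
v_rel×d = (-4)·(-6) − (5)·(-22) = 134
since m = R²·41 − 134²:  R² = (17956 + -13856) / 41 = 100
R = √100 = 10  ⇒  r_B = 10 − 5 = 5

rB=5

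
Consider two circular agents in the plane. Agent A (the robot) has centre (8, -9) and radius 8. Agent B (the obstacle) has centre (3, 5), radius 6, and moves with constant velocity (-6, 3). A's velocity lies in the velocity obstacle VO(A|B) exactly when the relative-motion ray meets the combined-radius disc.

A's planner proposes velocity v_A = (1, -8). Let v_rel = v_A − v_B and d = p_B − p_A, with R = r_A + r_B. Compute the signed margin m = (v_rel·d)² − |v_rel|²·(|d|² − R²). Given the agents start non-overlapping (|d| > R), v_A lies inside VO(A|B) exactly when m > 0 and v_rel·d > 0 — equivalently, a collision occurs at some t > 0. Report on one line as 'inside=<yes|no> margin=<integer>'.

d = (-5, 14),  |d|² = 221;  R = 8+6 = 14,  c = 221−14² = 25
v_rel = (7, -11),  |v_rel|² = 170;  v_rel·d = (7)·(-5) + (-11)·(14) = -189
170·t² + 378·t + 25 = 0  ⇒  m = (-189)² − 170·25 = 31471
m = 31471 > 0,  v_rel·d = -189 < 0  ⇒  outside

inside=no margin=31471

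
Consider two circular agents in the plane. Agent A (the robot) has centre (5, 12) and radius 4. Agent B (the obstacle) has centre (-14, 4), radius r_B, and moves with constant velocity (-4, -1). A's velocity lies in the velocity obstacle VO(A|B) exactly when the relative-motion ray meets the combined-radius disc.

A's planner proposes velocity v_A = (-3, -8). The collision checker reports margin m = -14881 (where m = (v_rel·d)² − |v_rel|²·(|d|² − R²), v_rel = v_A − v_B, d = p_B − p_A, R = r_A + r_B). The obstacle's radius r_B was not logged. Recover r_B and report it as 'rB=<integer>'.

m = -14881
d = (-19, -8);  v_rel = (1, -7),  |v_rel|² = 50
v_rel×d = (1)·(-8) − (-7)·(-19) = -141
since m = R²·50 − (-141)²:  R² = (19881 + -14881) / 50 = 100
R = √100 = 10  ⇒  r_B = 10 − 4 = 6

rB=6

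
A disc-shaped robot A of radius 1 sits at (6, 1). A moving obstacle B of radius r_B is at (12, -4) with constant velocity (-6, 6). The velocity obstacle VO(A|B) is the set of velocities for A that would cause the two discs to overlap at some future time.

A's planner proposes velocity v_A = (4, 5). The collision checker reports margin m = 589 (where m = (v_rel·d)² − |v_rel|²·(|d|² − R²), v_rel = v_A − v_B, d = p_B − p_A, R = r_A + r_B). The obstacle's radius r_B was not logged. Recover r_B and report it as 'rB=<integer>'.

m = 589
d = (6, -5);  v_rel = (10, -1),  |v_rel|² = 101
v_rel×d = (10)·(-5) − (-1)·(6) = -44
since m = R²·101 − (-44)²:  R² = (1936 + 589) / 101 = 25
R = √25 = 5  ⇒  r_B = 5 − 1 = 4

rB=4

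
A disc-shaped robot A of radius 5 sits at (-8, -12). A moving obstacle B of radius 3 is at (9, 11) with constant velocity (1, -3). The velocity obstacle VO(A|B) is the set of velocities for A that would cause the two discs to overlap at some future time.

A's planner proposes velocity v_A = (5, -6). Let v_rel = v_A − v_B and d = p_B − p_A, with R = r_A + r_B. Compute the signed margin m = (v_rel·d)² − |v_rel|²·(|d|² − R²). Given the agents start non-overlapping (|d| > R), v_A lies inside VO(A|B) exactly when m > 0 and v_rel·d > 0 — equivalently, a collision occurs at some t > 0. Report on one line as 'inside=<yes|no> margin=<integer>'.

d = (17, 23),  |d|² = 818;  R = 5+3 = 8,  c = 818−8² = 754
v_rel = (4, -3),  |v_rel|² = 25;  v_rel·d = (4)·(17) + (-3)·(23) = -1
25·t² + 2·t + 754 = 0  ⇒  m = (-1)² − 25·754 = -18849
m = -18849 < 0,  v_rel·d = -1 < 0  ⇒  outside

inside=no margin=-18849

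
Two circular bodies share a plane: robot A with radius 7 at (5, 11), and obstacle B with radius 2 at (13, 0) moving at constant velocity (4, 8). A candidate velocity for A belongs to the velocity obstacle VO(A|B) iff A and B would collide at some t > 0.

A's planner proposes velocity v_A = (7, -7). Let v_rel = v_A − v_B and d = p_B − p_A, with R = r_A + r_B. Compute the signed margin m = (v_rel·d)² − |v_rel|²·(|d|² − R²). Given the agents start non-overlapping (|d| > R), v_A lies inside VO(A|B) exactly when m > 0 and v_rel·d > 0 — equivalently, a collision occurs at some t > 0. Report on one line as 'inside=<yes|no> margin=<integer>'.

d = (8, -11),  |d|² = 185;  R = 7+2 = 9,  c = 185−9² = 104
v_rel = (3, -15),  |v_rel|² = 234;  v_rel·d = (3)·(8) + (-15)·(-11) = 189
234·t² − 378·t + 104 = 0  ⇒  m = 189² − 234·104 = 11385
m = 11385 > 0,  v_rel·d = 189 > 0  ⇒  inside

inside=yes margin=11385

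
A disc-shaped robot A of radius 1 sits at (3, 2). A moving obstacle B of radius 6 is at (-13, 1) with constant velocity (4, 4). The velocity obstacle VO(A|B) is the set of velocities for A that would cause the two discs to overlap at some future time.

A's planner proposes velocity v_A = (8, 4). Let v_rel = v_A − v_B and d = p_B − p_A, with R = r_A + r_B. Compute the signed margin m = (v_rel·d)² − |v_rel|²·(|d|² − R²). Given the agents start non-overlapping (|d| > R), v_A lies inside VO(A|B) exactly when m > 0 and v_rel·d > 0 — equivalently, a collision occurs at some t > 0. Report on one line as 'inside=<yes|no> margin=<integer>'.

d = (-16, -1),  |d|² = 257;  R = 1+6 = 7,  c = 257−7² = 208
v_rel = (4, 0),  |v_rel|² = 16;  v_rel·d = (4)·(-16) + (0)·(-1) = -64
16·t² + 128·t + 208 = 0  ⇒  m = (-64)² − 16·208 = 768
m = 768 > 0,  v_rel·d = -64 < 0  ⇒  outside

inside=no margin=768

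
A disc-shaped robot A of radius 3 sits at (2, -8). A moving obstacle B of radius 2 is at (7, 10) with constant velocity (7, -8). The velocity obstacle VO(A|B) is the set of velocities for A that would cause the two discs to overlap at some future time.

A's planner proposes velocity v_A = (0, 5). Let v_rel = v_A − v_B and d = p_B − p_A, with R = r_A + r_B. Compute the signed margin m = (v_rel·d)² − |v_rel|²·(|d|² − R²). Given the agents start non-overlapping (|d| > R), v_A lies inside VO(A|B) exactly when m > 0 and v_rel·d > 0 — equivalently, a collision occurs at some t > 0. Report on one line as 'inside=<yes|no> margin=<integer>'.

d = (5, 18),  |d|² = 349;  R = 3+2 = 5,  c = 349−5² = 324
v_rel = (-7, 13),  |v_rel|² = 218;  v_rel·d = (-7)·(5) + (13)·(18) = 199
218·t² − 398·t + 324 = 0  ⇒  m = 199² − 218·324 = -31031
m = -31031 < 0,  v_rel·d = 199 > 0  ⇒  outside

inside=no margin=-31031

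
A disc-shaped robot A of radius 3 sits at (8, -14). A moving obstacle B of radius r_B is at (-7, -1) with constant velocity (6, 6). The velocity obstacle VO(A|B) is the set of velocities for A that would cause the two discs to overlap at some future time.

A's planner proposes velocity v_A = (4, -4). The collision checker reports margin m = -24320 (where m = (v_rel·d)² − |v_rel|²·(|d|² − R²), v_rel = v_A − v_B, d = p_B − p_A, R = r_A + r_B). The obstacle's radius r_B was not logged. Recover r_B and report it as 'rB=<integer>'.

m = -24320
d = (-15, 13);  v_rel = (-2, -10),  |v_rel|² = 104
v_rel×d = (-2)·(13) − (-10)·(-15) = -176
since m = R²·104 − (-176)²:  R² = (30976 + -24320) / 104 = 64
R = √64 = 8  ⇒  r_B = 8 − 3 = 5

rB=5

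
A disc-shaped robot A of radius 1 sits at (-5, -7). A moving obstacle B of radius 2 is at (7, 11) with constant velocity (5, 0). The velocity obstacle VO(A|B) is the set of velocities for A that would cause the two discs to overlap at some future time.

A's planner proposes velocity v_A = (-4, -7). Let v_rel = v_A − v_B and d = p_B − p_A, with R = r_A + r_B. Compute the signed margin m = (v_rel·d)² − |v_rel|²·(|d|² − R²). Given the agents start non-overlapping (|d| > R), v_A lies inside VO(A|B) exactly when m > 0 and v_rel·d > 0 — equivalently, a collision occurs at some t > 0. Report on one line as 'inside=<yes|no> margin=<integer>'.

d = (12, 18),  |d|² = 468;  R = 1+2 = 3,  c = 468−3² = 459
v_rel = (-9, -7),  |v_rel|² = 130;  v_rel·d = (-9)·(12) + (-7)·(18) = -234
130·t² + 468·t + 459 = 0  ⇒  m = (-234)² − 130·459 = -4914
m = -4914 < 0,  v_rel·d = -234 < 0  ⇒  outside

inside=no margin=-4914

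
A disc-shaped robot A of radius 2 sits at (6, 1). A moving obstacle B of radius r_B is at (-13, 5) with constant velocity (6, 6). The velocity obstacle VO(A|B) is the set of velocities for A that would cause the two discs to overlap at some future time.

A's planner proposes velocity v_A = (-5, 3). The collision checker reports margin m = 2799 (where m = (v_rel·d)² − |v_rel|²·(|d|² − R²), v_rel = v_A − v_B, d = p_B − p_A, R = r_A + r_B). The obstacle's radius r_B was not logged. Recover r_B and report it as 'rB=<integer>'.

m = 2799
d = (-19, 4);  v_rel = (-11, -3),  |v_rel|² = 130
v_rel×d = (-11)·(4) − (-3)·(-19) = -101
since m = R²·130 − (-101)²:  R² = (10201 + 2799) / 130 = 100
R = √100 = 10  ⇒  r_B = 10 − 2 = 8

rB=8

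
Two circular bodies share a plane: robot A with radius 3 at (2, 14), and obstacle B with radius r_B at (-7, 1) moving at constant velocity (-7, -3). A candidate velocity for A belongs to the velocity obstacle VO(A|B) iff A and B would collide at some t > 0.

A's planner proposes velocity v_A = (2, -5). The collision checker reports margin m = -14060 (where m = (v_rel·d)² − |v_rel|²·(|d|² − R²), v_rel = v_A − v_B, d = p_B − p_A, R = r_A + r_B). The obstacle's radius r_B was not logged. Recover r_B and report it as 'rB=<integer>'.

m = -14060
d = (-9, -13);  v_rel = (9, -2),  |v_rel|² = 85
v_rel×d = (9)·(-13) − (-2)·(-9) = -135
since m = R²·85 − (-135)²:  R² = (18225 + -14060) / 85 = 49
R = √49 = 7  ⇒  r_B = 7 − 3 = 4

rB=4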